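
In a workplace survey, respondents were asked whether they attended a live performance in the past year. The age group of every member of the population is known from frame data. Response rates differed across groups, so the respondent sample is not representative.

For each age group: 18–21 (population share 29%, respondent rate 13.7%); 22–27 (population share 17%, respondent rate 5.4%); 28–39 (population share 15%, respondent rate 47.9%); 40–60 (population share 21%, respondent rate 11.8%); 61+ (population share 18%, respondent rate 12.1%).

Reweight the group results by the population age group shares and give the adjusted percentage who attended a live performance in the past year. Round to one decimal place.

Each cell contributes population-share × respondent value:
  18–21: 0.29 × 13.7 = 3.973
  22–27: 0.17 × 5.4 = 0.918
  28–39: 0.15 × 47.9 = 7.185
  40–60: 0.21 × 11.8 = 2.478
  61+: 0.18 × 12.1 = 2.178
Post-stratified estimate = 16.732 → 16.7%.

16.7%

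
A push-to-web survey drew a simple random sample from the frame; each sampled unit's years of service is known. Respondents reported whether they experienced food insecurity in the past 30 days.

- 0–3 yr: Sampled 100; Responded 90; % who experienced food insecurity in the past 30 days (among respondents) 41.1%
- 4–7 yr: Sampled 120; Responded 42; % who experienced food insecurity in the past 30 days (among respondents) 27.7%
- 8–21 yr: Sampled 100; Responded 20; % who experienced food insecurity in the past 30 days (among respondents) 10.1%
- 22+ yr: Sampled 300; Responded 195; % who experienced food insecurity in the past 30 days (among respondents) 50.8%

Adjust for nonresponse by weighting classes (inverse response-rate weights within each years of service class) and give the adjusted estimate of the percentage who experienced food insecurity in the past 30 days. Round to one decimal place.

Class response rates: 0–3 yr 90/100 = 90%, 4–7 yr 42/120 = 35%, 8–21 yr 20/100 = 20%, 22+ yr 195/300 = 65%.
With weight = n_sampled/n_responded per class, the weighted class total is n_sampled:
  0–3 yr: 100 × 41.1 = 4110
  4–7 yr: 120 × 27.7 = 3324
  8–21 yr: 100 × 10.1 = 1010
  22+ yr: 300 × 50.8 = 15,240
Adjusted estimate = 23,684 / 620 = 38.2 → 38.2%.

38.2%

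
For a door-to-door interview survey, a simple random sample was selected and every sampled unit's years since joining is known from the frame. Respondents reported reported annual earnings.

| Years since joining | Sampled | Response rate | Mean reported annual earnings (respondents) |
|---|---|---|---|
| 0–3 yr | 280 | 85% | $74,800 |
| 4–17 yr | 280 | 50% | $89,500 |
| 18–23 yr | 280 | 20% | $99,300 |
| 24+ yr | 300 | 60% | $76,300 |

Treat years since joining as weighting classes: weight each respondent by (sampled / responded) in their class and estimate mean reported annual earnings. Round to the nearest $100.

Weighting each respondent by the inverse class response rate inflates each class back to its sampled size, so the class weight is n_sampled:
  0–3 yr: 280 × 74,800 = 20,944,000
  4–17 yr: 280 × 89,500 = 25,060,000
  18–23 yr: 280 × 99,300 = 27,804,000
  24+ yr: 300 × 76,300 = 22,890,000
Adjusted estimate = 96,698,000 / 1,140 = 84822.8 → $84,800.

$84,800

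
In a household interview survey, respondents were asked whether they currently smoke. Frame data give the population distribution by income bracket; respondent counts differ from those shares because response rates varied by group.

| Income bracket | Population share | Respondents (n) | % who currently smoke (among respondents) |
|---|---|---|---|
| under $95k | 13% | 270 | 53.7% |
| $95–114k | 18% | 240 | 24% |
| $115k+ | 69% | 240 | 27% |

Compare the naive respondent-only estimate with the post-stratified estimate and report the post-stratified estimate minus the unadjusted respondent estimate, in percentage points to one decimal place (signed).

Without adjustment, the pooled respondent share is:
  (270/750)×53.7 + (240/750)×24 + (240/750)×27 = 35.652%
Post-stratifying to population shares instead:
  0.13×53.7 + 0.18×24 + 0.69×27 = 29.931%
Difference = 29.931 − 35.652 = -5.721 pp.

-5.7 percentage points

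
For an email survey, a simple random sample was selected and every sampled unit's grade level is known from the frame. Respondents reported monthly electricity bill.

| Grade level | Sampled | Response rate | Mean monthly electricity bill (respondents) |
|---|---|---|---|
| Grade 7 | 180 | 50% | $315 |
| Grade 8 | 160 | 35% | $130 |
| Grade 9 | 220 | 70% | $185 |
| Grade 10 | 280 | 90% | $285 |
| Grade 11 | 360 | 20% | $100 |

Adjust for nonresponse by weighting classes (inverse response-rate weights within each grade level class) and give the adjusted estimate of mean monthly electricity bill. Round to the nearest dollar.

Weighting each respondent by the inverse class response rate inflates each class back to its sampled size, so the class weight is n_sampled:
  Grade 7: 180 × 315 = 56,700
  Grade 8: 160 × 130 = 20,800
  Grade 9: 220 × 185 = 40,700
  Grade 10: 280 × 285 = 79,800
  Grade 11: 360 × 100 = 36,000
Adjusted estimate = 234,000 / 1,200 = 195 → $195.

$195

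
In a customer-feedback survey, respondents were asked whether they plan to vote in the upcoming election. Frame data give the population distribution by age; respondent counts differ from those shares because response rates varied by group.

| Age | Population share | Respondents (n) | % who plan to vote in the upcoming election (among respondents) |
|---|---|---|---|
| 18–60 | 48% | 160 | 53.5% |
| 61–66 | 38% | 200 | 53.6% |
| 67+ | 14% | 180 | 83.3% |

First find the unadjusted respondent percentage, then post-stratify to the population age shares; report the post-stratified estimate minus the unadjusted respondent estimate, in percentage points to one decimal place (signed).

Unadjusted (pooled respondent) estimate weights by respondent counts:
  (160/540)×53.5 + (200/540)×53.6 + (180/540)×83.3 = 63.4704%
Post-stratified estimate weights by population shares:
  0.48×53.5 + 0.38×53.6 + 0.14×83.3 = 57.71%
Difference = 57.71 − 63.4704 = -5.7604 pp.

-5.8 percentage points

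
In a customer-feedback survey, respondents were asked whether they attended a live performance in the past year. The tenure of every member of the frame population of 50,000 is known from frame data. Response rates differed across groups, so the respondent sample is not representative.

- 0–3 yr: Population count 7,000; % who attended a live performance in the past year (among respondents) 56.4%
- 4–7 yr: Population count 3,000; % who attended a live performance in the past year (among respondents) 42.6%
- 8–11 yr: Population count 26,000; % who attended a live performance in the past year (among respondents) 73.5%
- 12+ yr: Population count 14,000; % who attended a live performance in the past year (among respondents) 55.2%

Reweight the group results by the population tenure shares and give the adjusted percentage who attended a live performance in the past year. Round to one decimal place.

Post-stratification weights by population share, not respondent share:
  0–3 yr: (7,000/50,000) × 56.4 = 7.896
  4–7 yr: (3,000/50,000) × 42.6 = 2.556
  8–11 yr: (26,000/50,000) × 73.5 = 38.22
  12+ yr: (14,000/50,000) × 55.2 = 15.456
Post-stratified estimate = 64.128 → 64.1%.

64.1%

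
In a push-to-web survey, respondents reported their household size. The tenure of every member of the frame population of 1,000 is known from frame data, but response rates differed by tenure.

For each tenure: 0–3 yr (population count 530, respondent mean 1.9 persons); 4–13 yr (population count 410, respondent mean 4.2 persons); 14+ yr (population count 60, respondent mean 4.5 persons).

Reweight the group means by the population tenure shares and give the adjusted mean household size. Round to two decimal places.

3.00

Each cell contributes population-share × respondent value:
  0–3 yr: (530/1,000) × 1.9 = 1.007
  4–13 yr: (410/1,000) × 4.2 = 1.722
  14+ yr: (60/1,000) × 4.5 = 0.27
Post-stratified estimate = 2.999 → 3.00.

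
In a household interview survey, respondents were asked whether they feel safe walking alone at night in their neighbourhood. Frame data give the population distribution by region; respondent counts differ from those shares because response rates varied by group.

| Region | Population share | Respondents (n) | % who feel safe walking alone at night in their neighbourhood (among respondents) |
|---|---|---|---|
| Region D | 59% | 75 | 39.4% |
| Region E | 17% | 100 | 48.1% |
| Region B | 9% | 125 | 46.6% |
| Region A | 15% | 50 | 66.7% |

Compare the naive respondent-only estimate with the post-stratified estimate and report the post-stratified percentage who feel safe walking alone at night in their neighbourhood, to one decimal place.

Without adjustment, the pooled respondent share is:
  (75/350)×39.4 + (100/350)×48.1 + (125/350)×46.6 + (50/350)×66.7 = 48.3571%
Reweighting by population region shares:
  0.59×39.4 + 0.17×48.1 + 0.09×46.6 + 0.15×66.7 = 45.622%

45.6%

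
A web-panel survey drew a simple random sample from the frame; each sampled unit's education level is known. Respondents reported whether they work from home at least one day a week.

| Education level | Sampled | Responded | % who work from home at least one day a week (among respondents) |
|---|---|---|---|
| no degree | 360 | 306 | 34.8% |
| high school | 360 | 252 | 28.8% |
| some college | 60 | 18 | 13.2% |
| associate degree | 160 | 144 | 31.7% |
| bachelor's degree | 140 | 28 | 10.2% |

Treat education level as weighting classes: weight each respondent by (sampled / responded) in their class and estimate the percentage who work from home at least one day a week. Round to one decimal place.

Response rates by class: no degree 306/360 = 85%, high school 252/360 = 70%, some college 18/60 = 30%, associate degree 144/160 = 90%, bachelor's degree 28/140 = 20%.
Weighting each respondent by the inverse class response rate inflates each class back to its sampled size, so the class weight is n_sampled:
  no degree: 360 × 34.8 = 12528
  high school: 360 × 28.8 = 10,368
  some college: 60 × 13.2 = 792
  associate degree: 160 × 31.7 = 5072
  bachelor's degree: 140 × 10.2 = 1428
Adjusted estimate = 30,188 / 1,080 = 27.9519 → 28.0%.

28.0%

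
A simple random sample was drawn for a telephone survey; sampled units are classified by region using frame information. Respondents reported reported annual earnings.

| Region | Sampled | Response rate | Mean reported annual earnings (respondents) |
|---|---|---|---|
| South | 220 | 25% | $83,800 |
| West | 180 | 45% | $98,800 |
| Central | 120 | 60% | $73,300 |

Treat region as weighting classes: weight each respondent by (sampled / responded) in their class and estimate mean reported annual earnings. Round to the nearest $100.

Inverse-response-rate weighting restores each class to its sampled count, so class totals weight by n_sampled:
  South: 220 × 83,800 = 18,436,000
  West: 180 × 98,800 = 17,784,000
  Central: 120 × 73,300 = 8,796,000
Adjusted estimate = 45,016,000 / 520 = 86569.2 → $86,600.

$86,600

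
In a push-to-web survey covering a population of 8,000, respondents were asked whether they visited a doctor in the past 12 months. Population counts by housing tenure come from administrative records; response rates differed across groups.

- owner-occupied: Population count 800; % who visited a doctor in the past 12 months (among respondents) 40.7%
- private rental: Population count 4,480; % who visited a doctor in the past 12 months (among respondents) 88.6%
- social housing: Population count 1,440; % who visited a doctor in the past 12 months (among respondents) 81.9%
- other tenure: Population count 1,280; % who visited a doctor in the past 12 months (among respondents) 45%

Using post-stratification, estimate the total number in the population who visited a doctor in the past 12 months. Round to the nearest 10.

Apply each group's respondent rate to its population count:
  owner-occupied: 800 × 40.7% = 325.6
  private rental: 4,480 × 88.6% = 3969.28
  social housing: 1,440 × 81.9% = 1179.36
  other tenure: 1,280 × 45% = 576
Estimated total = 6050.24 → 6,050.

6,050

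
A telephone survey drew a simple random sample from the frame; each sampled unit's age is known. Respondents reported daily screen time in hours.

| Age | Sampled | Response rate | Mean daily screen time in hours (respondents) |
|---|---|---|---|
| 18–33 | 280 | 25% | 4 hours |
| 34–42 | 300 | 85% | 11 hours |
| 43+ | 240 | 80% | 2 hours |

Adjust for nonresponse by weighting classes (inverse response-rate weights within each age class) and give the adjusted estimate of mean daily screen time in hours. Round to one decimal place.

Each respondent's weight = sampled/responded in their class; summing within a class gives n_sampled, so:
  18–33: 280 × 4 = 1120
  34–42: 300 × 11 = 3300
  43+: 240 × 2 = 480
Adjusted estimate = 4900 / 820 = 5.97561 → 6.0.

6.0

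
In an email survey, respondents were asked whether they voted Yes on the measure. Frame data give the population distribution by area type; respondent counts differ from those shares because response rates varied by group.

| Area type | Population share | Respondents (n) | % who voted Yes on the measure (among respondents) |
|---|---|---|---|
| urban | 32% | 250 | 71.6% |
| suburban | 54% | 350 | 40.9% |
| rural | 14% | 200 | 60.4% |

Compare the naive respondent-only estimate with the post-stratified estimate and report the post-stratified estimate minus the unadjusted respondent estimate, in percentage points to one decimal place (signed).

-1.9 percentage points

Unadjusted (pooled respondent) estimate weights by respondent counts:
  (250/800)×71.6 + (350/800)×40.9 + (200/800)×60.4 = 55.3687%
Post-stratified estimate weights by population shares:
  0.32×71.6 + 0.54×40.9 + 0.14×60.4 = 53.454%
Difference = 53.454 − 55.3687 = -1.9147 pp.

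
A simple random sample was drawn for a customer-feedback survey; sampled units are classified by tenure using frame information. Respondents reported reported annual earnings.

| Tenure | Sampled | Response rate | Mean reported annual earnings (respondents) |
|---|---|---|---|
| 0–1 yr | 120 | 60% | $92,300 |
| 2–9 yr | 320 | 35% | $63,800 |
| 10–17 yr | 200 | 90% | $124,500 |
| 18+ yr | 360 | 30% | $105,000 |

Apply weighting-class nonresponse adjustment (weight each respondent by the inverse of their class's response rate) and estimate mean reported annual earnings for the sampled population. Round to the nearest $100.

Inverse-response-rate weighting restores each class to its sampled count, so class totals weight by n_sampled:
  0–1 yr: 120 × 92,300 = 11,076,000
  2–9 yr: 320 × 63,800 = 20,416,000
  10–17 yr: 200 × 124,500 = 24,900,000
  18+ yr: 360 × 105,000 = 37,800,000
Adjusted estimate = 94,192,000 / 1,000 = 94,192 → $94,200.

$94,200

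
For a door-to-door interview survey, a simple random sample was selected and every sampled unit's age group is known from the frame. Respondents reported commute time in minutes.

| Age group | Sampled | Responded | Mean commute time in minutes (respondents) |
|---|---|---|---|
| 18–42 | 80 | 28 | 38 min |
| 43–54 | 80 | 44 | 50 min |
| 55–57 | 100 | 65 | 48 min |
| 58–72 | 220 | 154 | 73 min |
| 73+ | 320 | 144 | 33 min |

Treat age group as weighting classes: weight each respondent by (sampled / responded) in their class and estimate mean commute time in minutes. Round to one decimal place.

48.1

Class response rates: 18–42 28/80 = 35%, 43–54 44/80 = 55%, 55–57 65/100 = 65%, 58–72 154/220 = 70%, 73+ 144/320 = 45%.
Each respondent's weight = sampled/responded in their class; summing within a class gives n_sampled, so:
  18–42: 80 × 38 = 3040
  43–54: 80 × 50 = 4000
  55–57: 100 × 48 = 4800
  58–72: 220 × 73 = 16,060
  73+: 320 × 33 = 10,560
Adjusted estimate = 38,460 / 800 = 48.075 → 48.1.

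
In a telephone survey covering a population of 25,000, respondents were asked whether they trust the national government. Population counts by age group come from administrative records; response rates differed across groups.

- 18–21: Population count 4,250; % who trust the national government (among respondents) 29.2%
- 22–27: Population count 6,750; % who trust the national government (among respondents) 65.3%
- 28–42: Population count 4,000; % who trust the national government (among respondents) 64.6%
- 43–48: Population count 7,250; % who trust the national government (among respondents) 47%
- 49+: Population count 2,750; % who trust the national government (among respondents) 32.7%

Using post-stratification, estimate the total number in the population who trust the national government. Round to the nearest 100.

Estimated count per cell = population count × respondent percentage:
  18–21: 4,250 × 29.2% = 1241
  22–27: 6,750 × 65.3% = 4407.75
  28–42: 4,000 × 64.6% = 2584
  43–48: 7,250 × 47% = 3407.5
  49+: 2,750 × 32.7% = 899.25
Estimated total = 12539.5 → 12,500.

12,500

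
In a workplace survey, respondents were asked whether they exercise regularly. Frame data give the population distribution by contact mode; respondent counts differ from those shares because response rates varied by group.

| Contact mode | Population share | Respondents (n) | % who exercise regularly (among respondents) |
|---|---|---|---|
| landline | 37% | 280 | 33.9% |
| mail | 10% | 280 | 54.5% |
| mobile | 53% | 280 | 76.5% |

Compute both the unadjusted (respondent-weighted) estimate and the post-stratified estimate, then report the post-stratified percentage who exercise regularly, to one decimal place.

Unadjusted (pooled respondent) estimate weights by respondent counts:
  (280/840)×33.9 + (280/840)×54.5 + (280/840)×76.5 = 54.9667%
Reweighting by population contact mode shares:
  0.37×33.9 + 0.1×54.5 + 0.53×76.5 = 58.538%

58.5%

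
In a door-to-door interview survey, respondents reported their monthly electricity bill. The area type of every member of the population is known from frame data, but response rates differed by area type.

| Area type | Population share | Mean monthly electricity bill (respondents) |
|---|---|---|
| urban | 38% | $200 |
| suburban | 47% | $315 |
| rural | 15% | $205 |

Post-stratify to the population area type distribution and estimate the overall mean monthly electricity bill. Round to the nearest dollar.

$255

Reweight to the known area type distribution:
  urban: 0.38 × 200 = 76
  suburban: 0.47 × 315 = 148.05
  rural: 0.15 × 205 = 30.75
Post-stratified estimate = 254.8 → $255.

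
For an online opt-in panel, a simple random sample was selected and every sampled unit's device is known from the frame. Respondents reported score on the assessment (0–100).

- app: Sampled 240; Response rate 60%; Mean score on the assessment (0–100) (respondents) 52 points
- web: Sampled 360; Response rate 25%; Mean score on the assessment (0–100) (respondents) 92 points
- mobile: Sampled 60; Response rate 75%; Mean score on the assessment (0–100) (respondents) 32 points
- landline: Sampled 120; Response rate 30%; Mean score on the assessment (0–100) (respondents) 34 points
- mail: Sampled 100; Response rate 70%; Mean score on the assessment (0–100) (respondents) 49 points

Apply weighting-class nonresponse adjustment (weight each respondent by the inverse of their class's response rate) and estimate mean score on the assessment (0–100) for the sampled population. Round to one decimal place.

Each respondent's weight = sampled/responded in their class; summing within a class gives n_sampled, so:
  app: 240 × 52 = 12,480
  web: 360 × 92 = 33,120
  mobile: 60 × 32 = 1920
  landline: 120 × 34 = 4080
  mail: 100 × 49 = 4900
Adjusted estimate = 56,500 / 880 = 64.2045 → 64.2.

64.2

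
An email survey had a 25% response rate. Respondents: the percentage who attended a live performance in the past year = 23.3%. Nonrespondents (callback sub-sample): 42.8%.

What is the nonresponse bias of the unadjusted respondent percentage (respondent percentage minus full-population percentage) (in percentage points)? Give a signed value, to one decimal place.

Nonresponse fraction = 1 − 0.25 = 0.75.
Bias = (nonresponse fraction) × (respondent percentage − nonrespondent percentage)
     = 0.75 × (23.3 − 42.8) = 0.75 × -19.5 = -14.625.

-14.6 percentage points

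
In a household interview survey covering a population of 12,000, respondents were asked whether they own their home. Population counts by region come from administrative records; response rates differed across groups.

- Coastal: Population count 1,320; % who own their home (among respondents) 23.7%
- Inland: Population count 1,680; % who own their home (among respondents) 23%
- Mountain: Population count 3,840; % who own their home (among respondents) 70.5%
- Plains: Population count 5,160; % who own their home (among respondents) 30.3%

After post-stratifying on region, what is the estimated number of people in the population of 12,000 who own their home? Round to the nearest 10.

4,970

Estimated count per cell = population count × respondent percentage:
  Coastal: 1,320 × 23.7% = 312.84
  Inland: 1,680 × 23% = 386.4
  Mountain: 3,840 × 70.5% = 2707.2
  Plains: 5,160 × 30.3% = 1563.48
Estimated total = 4969.92 → 4,970.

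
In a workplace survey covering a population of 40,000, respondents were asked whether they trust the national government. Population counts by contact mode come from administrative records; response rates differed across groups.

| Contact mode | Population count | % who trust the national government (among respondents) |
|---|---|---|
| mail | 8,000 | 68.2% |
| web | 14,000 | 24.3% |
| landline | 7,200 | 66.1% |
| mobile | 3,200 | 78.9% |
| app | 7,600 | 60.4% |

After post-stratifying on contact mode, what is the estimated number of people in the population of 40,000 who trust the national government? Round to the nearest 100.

Apply each group's respondent rate to its population count:
  mail: 8,000 × 68.2% = 5456
  web: 14,000 × 24.3% = 3402
  landline: 7,200 × 66.1% = 4759.2
  mobile: 3,200 × 78.9% = 2524.8
  app: 7,600 × 60.4% = 4590.4
Estimated total = 20732.4 → 20,700.

20,700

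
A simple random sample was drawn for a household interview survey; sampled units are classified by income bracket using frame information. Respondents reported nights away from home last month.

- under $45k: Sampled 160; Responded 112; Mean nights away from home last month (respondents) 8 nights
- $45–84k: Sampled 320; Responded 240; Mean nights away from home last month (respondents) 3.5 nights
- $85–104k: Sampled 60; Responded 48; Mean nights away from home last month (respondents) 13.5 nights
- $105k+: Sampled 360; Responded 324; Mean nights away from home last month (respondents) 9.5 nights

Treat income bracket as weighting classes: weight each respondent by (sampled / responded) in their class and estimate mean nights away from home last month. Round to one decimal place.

7.4

Response rates by class: under $45k 112/160 = 70%, $45–84k 240/320 = 75%, $85–104k 48/60 = 80%, $105k+ 324/360 = 90%.
Weighting each respondent by the inverse class response rate inflates each class back to its sampled size, so the class weight is n_sampled:
  under $45k: 160 × 8 = 1280
  $45–84k: 320 × 3.5 = 1120
  $85–104k: 60 × 13.5 = 810
  $105k+: 360 × 9.5 = 3420
Adjusted estimate = 6630 / 900 = 7.36667 → 7.4.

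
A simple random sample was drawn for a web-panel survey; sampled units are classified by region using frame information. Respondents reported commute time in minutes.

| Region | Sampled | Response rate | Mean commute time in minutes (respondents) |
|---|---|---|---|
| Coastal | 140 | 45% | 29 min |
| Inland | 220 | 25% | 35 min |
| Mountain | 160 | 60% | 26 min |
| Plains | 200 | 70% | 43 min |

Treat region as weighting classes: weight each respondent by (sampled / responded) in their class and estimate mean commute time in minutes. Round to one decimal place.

34.1

Weighting each respondent by the inverse class response rate inflates each class back to its sampled size, so the class weight is n_sampled:
  Coastal: 140 × 29 = 4060
  Inland: 220 × 35 = 7700
  Mountain: 160 × 26 = 4160
  Plains: 200 × 43 = 8600
Adjusted estimate = 24,520 / 720 = 34.0556 → 34.1.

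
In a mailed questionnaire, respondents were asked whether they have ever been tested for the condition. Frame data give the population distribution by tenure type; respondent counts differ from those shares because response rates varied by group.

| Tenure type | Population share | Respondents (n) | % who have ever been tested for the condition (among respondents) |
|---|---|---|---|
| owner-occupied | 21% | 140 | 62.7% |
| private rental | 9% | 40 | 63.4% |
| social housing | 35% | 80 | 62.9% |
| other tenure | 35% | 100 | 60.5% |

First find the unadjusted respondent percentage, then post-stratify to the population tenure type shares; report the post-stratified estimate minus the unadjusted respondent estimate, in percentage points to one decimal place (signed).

Naive respondent-only estimate (weights = respondent counts):
  (140/360)×62.7 + (40/360)×63.4 + (80/360)×62.9 + (100/360)×60.5 = 62.2111%
Reweighting by population tenure type shares:
  0.21×62.7 + 0.09×63.4 + 0.35×62.9 + 0.35×60.5 = 62.063%
Difference = 62.063 − 62.2111 = -0.1481 pp.

-0.1 percentage points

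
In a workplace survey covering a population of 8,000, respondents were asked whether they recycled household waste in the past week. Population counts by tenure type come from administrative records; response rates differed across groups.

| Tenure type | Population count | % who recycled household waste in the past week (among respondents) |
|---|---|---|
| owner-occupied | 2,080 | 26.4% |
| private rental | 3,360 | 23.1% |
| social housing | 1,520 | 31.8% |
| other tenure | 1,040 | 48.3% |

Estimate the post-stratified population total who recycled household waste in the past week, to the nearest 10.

2,310

Each cell contributes its population count × the respondent rate:
  owner-occupied: 2,080 × 26.4% = 549.12
  private rental: 3,360 × 23.1% = 776.16
  social housing: 1,520 × 31.8% = 483.36
  other tenure: 1,040 × 48.3% = 502.32
Estimated total = 2310.96 → 2,310.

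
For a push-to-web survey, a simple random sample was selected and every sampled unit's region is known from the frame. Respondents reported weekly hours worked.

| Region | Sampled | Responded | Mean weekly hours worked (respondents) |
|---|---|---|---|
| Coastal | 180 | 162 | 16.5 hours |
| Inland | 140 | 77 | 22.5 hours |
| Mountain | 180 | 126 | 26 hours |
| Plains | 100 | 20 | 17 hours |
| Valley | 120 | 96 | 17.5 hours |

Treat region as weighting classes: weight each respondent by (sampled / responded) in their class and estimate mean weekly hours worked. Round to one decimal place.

Class response rates: Coastal 162/180 = 90%, Inland 77/140 = 55%, Mountain 126/180 = 70%, Plains 20/100 = 20%, Valley 96/120 = 80%.
Inverse-response-rate weighting restores each class to its sampled count, so class totals weight by n_sampled:
  Coastal: 180 × 16.5 = 2970
  Inland: 140 × 22.5 = 3150
  Mountain: 180 × 26 = 4680
  Plains: 100 × 17 = 1700
  Valley: 120 × 17.5 = 2100
Adjusted estimate = 14,600 / 720 = 20.2778 → 20.3.

20.3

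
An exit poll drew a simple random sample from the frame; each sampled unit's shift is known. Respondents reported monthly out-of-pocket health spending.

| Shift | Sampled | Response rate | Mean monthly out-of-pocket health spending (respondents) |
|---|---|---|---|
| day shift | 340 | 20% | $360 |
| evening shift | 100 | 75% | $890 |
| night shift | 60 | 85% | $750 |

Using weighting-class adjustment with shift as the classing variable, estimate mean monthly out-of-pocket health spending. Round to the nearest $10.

$510

With weight = n_sampled/n_responded per class, the weighted class total is n_sampled:
  day shift: 340 × 360 = 122,400
  evening shift: 100 × 890 = 89,000
  night shift: 60 × 750 = 45,000
Adjusted estimate = 256,400 / 500 = 512.8 → $510.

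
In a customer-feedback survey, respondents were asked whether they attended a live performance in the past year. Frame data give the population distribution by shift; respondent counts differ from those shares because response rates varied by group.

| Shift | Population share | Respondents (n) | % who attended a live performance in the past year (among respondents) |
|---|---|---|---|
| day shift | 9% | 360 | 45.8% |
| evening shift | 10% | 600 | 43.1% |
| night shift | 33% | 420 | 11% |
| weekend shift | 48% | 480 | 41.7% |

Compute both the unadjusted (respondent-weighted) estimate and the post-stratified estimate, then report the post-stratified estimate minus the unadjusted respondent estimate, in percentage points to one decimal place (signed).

Naive respondent-only estimate (weights = respondent counts):
  (360/1860)×45.8 + (600/1860)×43.1 + (420/1860)×11 + (480/1860)×41.7 = 36.0129%
Reweighting by population shift shares:
  0.09×45.8 + 0.1×43.1 + 0.33×11 + 0.48×41.7 = 32.078%
Difference = 32.078 − 36.0129 = -3.9349 pp.

-3.9 percentage points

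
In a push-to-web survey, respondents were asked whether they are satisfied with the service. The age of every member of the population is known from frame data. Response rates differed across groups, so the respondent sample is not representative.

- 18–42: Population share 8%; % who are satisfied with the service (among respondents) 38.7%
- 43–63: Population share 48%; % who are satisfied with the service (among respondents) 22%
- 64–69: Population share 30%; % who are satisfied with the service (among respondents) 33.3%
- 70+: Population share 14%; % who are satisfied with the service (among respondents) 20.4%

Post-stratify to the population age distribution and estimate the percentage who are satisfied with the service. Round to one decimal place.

Post-stratification weights by population share, not respondent share:
  18–42: 0.08 × 38.7 = 3.096
  43–63: 0.48 × 22 = 10.56
  64–69: 0.3 × 33.3 = 9.99
  70+: 0.14 × 20.4 = 2.856
Post-stratified estimate = 26.502 → 26.5%.

26.5%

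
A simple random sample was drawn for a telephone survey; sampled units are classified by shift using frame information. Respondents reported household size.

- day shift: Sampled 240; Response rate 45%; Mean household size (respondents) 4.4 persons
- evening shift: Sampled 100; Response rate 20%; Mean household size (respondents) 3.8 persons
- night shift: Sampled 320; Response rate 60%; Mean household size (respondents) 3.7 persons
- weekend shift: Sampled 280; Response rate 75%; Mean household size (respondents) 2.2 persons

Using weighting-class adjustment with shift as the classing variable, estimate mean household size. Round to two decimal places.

Weighting each respondent by the inverse class response rate inflates each class back to its sampled size, so the class weight is n_sampled:
  day shift: 240 × 4.4 = 1056
  evening shift: 100 × 3.8 = 380
  night shift: 320 × 3.7 = 1184
  weekend shift: 280 × 2.2 = 616
Adjusted estimate = 3236 / 940 = 3.44255 → 3.44.

3.44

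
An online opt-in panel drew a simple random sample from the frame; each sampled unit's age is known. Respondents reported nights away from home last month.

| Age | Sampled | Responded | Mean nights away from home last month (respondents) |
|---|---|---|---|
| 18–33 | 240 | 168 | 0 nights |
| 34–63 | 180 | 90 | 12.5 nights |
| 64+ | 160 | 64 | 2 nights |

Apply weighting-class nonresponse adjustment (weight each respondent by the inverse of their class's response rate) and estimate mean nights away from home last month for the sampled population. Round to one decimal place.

Class response rates: 18–33 168/240 = 70%, 34–63 90/180 = 50%, 64+ 64/160 = 40%.
Weighting each respondent by the inverse class response rate inflates each class back to its sampled size, so the class weight is n_sampled:
  18–33: 240 × 0 = 0
  34–63: 180 × 12.5 = 2250
  64+: 160 × 2 = 320
Adjusted estimate = 2570 / 580 = 4.43103 → 4.4.

4.4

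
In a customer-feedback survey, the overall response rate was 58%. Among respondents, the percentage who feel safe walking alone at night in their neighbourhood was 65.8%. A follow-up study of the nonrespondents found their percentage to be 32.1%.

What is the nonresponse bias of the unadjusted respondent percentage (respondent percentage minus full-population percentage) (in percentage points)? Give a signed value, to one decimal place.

+14.2 percentage points

Nonresponse fraction = 1 − 0.58 = 0.42.
Bias = (nonresponse fraction) × (respondent percentage − nonrespondent percentage)
     = 0.42 × (65.8 − 32.1) = 0.42 × 33.7 = 14.154.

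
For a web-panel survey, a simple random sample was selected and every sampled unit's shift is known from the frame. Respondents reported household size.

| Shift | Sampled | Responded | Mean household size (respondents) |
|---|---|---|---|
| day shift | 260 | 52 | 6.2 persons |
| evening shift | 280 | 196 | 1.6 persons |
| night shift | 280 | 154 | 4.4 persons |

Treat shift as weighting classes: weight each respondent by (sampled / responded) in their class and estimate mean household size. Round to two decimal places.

4.01

Response rates by class: day shift 52/260 = 20%, evening shift 196/280 = 70%, night shift 154/280 = 55%.
Weighting each respondent by the inverse class response rate inflates each class back to its sampled size, so the class weight is n_sampled:
  day shift: 260 × 6.2 = 1612
  evening shift: 280 × 1.6 = 448
  night shift: 280 × 4.4 = 1232
Adjusted estimate = 3292 / 820 = 4.01463 → 4.01.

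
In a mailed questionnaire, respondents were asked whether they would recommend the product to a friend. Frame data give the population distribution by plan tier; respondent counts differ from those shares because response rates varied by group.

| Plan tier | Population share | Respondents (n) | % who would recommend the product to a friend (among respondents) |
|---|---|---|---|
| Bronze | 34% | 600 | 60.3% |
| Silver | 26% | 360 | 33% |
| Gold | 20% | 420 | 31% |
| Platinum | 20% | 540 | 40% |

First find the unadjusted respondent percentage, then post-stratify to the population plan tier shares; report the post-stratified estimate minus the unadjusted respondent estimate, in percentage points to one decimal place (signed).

+0.2 percentage points

Without adjustment, the pooled respondent share is:
  (600/1920)×60.3 + (360/1920)×33 + (420/1920)×31 + (540/1920)×40 = 43.0625%
Post-stratifying to population shares instead:
  0.34×60.3 + 0.26×33 + 0.2×31 + 0.2×40 = 43.282%
Difference = 43.282 − 43.0625 = 0.2195 pp.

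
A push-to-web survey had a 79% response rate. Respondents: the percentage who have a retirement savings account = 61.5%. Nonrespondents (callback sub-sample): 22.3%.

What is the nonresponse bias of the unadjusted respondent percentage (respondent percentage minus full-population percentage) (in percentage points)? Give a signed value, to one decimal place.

Nonresponse fraction = 1 − 0.79 = 0.21.
Bias = (nonresponse fraction) × (respondent percentage − nonrespondent percentage)
     = 0.21 × (61.5 − 22.3) = 0.21 × 39.2 = 8.232.

+8.2 percentage points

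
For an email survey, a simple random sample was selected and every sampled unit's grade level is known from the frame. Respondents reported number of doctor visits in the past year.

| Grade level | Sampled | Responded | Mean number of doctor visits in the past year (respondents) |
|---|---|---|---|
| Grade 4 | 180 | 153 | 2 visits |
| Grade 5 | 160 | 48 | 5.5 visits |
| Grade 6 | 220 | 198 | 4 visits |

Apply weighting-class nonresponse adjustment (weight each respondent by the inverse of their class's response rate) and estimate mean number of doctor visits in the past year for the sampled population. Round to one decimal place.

Response rates by class: Grade 4 153/180 = 85%, Grade 5 48/160 = 30%, Grade 6 198/220 = 90%.
Inverse-response-rate weighting restores each class to its sampled count, so class totals weight by n_sampled:
  Grade 4: 180 × 2 = 360
  Grade 5: 160 × 5.5 = 880
  Grade 6: 220 × 4 = 880
Adjusted estimate = 2120 / 560 = 3.78571 → 3.8.

3.8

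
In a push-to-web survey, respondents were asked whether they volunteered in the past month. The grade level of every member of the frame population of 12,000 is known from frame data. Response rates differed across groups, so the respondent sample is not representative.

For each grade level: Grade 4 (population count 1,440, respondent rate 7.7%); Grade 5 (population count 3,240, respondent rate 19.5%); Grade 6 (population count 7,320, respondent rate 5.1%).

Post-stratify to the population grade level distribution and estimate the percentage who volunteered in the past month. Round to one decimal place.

9.3%

Each cell contributes population-share × respondent value:
  Grade 4: (1,440/12,000) × 7.7 = 0.924
  Grade 5: (3,240/12,000) × 19.5 = 5.265
  Grade 6: (7,320/12,000) × 5.1 = 3.111
Post-stratified estimate = 9.3 → 9.3%.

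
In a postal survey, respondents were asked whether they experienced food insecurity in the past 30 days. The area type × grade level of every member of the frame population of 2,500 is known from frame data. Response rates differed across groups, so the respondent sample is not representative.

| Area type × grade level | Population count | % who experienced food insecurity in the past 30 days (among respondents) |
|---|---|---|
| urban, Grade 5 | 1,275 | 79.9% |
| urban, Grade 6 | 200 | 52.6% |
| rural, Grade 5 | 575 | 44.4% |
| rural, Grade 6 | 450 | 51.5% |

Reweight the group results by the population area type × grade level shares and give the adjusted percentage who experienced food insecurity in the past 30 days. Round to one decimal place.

64.4%

Post-stratification weights by population share, not respondent share:
  urban, Grade 5: (1,275/2,500) × 79.9 = 40.749
  urban, Grade 6: (200/2,500) × 52.6 = 4.208
  rural, Grade 5: (575/2,500) × 44.4 = 10.212
  rural, Grade 6: (450/2,500) × 51.5 = 9.27
Post-stratified estimate = 64.439 → 64.4%.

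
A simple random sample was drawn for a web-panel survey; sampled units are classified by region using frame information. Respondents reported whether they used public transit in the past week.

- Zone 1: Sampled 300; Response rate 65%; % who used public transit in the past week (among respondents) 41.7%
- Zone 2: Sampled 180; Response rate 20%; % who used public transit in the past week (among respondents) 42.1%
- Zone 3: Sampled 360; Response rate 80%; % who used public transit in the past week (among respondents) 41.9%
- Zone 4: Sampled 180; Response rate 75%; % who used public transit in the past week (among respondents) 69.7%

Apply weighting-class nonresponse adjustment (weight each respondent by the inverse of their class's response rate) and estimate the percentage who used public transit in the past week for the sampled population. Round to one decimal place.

46.8%

Weighting each respondent by the inverse class response rate inflates each class back to its sampled size, so the class weight is n_sampled:
  Zone 1: 300 × 41.7 = 12,510
  Zone 2: 180 × 42.1 = 7578
  Zone 3: 360 × 41.9 = 15,084
  Zone 4: 180 × 69.7 = 12,546
Adjusted estimate = 47,718 / 1,020 = 46.7824 → 46.8%.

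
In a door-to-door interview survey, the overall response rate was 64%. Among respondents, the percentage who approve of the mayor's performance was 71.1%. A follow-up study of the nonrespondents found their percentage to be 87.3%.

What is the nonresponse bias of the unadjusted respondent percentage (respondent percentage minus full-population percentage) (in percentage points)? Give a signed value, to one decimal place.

Nonresponse fraction = 1 − 0.64 = 0.36.
Bias = (nonresponse fraction) × (respondent percentage − nonrespondent percentage)
     = 0.36 × (71.1 − 87.3) = 0.36 × -16.2 = -5.832.

-5.8 percentage points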